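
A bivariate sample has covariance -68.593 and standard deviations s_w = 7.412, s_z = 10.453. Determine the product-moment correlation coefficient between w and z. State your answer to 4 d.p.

-0.8853

r = Cov(w,z) / (s_w · s_z) = -68.593 / (7.412 × 10.453)
  = -68.593 / 77.4776 ≈ -0.8853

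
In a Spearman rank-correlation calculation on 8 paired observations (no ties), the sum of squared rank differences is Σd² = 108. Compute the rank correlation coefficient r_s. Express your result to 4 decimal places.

ρ = 1 − 6Σd² / [n(n²−1)] = 1 − 6×108 / (8×63)
  = 1 − 648/504 = 1 − 1.28571 ≈ -0.2857

-0.2857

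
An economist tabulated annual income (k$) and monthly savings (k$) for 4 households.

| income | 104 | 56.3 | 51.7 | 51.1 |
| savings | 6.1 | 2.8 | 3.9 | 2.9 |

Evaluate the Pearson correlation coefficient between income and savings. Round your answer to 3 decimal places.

n = 4, Σx = 263.1, Σy = 15.7, Σx² = 19269.79, Σy² = 68.67, Σxy = 1141.86
nΣxy − ΣxΣy = 4567.44 − 4130.67 = 436.77
nΣx² − (Σx)² = 77079.16 − 69221.61 = 7857.55; nΣy² − (Σy)² = 274.68 − 246.49 = 28.19
r = 436.77 / √(7857.55 × 28.19) = 436.77 / 470.6425 ≈ 0.928

0.928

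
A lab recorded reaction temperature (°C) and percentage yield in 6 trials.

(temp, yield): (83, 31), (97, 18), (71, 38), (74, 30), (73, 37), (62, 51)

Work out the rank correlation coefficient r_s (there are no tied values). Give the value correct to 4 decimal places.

Rank temp: 5, 6, 2, 4, 3, 1
Rank yield: 3, 1, 5, 2, 4, 6
d = rank(temp) − rank(yield): 2, 5, -3, 2, -1, -5; Σd² = 68
ρ = 1 − 6Σd² / [n(n²−1)] = 1 − 6×68 / (6×35) = 1 − 408/210 ≈ -0.9429

-0.9429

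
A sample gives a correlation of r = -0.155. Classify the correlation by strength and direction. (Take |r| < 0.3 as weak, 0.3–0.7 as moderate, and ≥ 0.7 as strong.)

weak negative

r = -0.155 < 0 so the relationship is negative.
|r| = 0.155, which falls in the weak range.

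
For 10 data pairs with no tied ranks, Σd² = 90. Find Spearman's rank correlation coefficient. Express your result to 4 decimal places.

0.4545

ρ = 1 − 6Σd² / [n(n²−1)] = 1 − 6×90 / (10×99)
  = 1 − 540/990 = 1 − 0.54545 ≈ 0.4545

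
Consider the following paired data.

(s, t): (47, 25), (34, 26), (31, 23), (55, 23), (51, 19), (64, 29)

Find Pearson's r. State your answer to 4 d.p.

0.2213

n = 6, Σs = 282, Σt = 145, Σs² = 14048, Σt² = 3561, Σst = 6862
nΣst − ΣsΣt = 41172 − 40890 = 282
nΣs² − (Σs)² = 84288 − 79524 = 4764; nΣt² − (Σt)² = 21366 − 21025 = 341
r = 282 / √(4764 × 341) = 282 / 1274.5682 ≈ 0.2213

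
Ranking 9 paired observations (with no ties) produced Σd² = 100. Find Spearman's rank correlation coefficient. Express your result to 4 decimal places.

0.1667

ρ = 1 − 6Σd² / [n(n²−1)] = 1 − 6×100 / (9×80)
  = 1 − 600/720 = 1 − 0.83333 ≈ 0.1667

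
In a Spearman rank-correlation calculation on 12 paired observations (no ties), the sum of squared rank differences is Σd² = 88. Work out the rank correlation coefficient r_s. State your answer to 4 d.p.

0.6923

ρ = 1 − 6Σd² / [n(n²−1)] = 1 − 6×88 / (12×143)
  = 1 − 528/1716 = 1 − 0.30769 ≈ 0.6923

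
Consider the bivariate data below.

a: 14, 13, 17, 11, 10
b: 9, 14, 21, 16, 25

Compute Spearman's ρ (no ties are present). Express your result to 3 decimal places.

-0.400

Rank a: 4, 3, 5, 2, 1
Rank b: 1, 2, 4, 3, 5
d = rank(a) − rank(b): 3, 1, 1, -1, -4; Σd² = 28
ρ = 1 − 6Σd² / [n(n²−1)] = 1 − 6×28 / (5×24) = 1 − 168/120 ≈ -0.400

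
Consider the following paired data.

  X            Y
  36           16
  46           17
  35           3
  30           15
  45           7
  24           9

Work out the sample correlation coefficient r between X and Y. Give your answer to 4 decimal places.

n = 6, ΣX = 216, ΣY = 67, ΣX² = 8138, ΣY² = 909, ΣXY = 2444
nΣXY − ΣXΣY = 14664 − 14472 = 192
nΣX² − (ΣX)² = 48828 − 46656 = 2172; nΣY² − (ΣY)² = 5454 − 4489 = 965
r = 192 / √(2172 × 965) = 192 / 1447.7500 ≈ 0.1326

0.1326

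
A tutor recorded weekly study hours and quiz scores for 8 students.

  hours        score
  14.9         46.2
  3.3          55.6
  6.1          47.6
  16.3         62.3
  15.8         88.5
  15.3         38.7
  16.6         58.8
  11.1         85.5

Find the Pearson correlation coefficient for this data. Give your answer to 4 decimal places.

0.1383

n = 8, Σx = 99.4, Σy = 483.2, Σx² = 1418.3, Σy² = 31470.48, Σxy = 6093.25
nΣxy − ΣxΣy = 48746 − 48030.08 = 715.92
nΣx² − (Σx)² = 11346.4 − 9880.36 = 1466.04; nΣy² − (Σy)² = 251763.84 − 233482.24 = 18281.6
r = 715.92 / √(1466.04 × 18281.6) = 715.92 / 5177.0220 ≈ 0.1383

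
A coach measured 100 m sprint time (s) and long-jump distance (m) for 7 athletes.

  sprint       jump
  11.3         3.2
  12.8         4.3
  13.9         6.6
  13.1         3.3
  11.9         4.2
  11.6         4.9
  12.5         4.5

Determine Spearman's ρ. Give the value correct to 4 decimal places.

0.3929

Rank sprint: 1, 5, 7, 6, 3, 2, 4
Rank jump: 1, 4, 7, 2, 3, 6, 5
d = rank(sprint) − rank(jump): 0, 1, 0, 4, 0, -4, -1; Σd² = 34
ρ = 1 − 6Σd² / [n(n²−1)] = 1 − 6×34 / (7×48) = 1 − 204/336 ≈ 0.3929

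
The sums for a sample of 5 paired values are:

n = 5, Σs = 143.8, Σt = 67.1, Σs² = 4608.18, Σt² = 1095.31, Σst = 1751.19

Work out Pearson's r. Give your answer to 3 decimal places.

-0.589

r = (nΣst − ΣsΣt) / √[(nΣs² − (Σs)²)(nΣt² − (Σt)²)]
Numerator: 5×1751.19 − 143.8×67.1 = -893.03
Denominator: √[(23040.9 − 20678.44)(5476.55 − 4502.41)] = √[2362.46 × 974.14] = 1517.0256
r = -893.03 / 1517.0256 ≈ -0.589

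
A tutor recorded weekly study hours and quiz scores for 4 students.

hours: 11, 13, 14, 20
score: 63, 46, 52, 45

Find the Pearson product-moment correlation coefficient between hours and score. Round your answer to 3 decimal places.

-0.708

n = 4, Σx = 58, Σy = 206, Σx² = 886, Σy² = 10814, Σxy = 2919
nΣxy − ΣxΣy = 11676 − 11948 = -272
nΣx² − (Σx)² = 3544 − 3364 = 180; nΣy² − (Σy)² = 43256 − 42436 = 820
r = -272 / √(180 × 820) = -272 / 384.1875 ≈ -0.708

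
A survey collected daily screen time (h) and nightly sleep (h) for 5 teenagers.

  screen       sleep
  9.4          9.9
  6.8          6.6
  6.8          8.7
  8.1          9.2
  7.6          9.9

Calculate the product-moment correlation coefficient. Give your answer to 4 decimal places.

n = 5, Σx = 38.7, Σy = 44.3, Σx² = 304.21, Σy² = 399.91, Σxy = 346.86
nΣxy − ΣxΣy = 1734.3 − 1714.41 = 19.89
nΣx² − (Σx)² = 1521.05 − 1497.69 = 23.36; nΣy² − (Σy)² = 1999.55 − 1962.49 = 37.06
r = 19.89 / √(23.36 × 37.06) = 19.89 / 29.4231 ≈ 0.6760

0.6760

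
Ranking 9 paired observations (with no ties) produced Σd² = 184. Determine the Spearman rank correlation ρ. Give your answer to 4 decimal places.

ρ = 1 − 6Σd² / [n(n²−1)] = 1 − 6×184 / (9×80)
  = 1 − 1104/720 = 1 − 1.53333 ≈ -0.5333

-0.5333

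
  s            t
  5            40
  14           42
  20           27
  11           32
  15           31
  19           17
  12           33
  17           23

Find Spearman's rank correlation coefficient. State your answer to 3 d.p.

-0.762

Rank s: 1, 4, 8, 2, 5, 7, 3, 6
Rank t: 7, 8, 3, 5, 4, 1, 6, 2
d = rank(s) − rank(t): -6, -4, 5, -3, 1, 6, -3, 4; Σd² = 148
ρ = 1 − 6Σd² / [n(n²−1)] = 1 − 6×148 / (8×63) = 1 − 888/504 ≈ -0.762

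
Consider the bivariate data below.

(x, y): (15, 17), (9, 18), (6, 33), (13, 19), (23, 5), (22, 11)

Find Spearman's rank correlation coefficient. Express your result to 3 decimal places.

-0.943

Rank x: 4, 2, 1, 3, 6, 5
Rank y: 3, 4, 6, 5, 1, 2
d = rank(x) − rank(y): 1, -2, -5, -2, 5, 3; Σd² = 68
ρ = 1 − 6Σd² / [n(n²−1)] = 1 − 6×68 / (6×35) = 1 − 408/210 ≈ -0.943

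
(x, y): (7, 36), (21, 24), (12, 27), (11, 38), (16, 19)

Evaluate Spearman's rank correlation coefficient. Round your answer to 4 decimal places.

Rank x: 1, 5, 3, 2, 4
Rank y: 4, 2, 3, 5, 1
d = rank(x) − rank(y): -3, 3, 0, -3, 3; Σd² = 36
ρ = 1 − 6Σd² / [n(n²−1)] = 1 − 6×36 / (5×24) = 1 − 216/120 ≈ -0.8000

-0.8000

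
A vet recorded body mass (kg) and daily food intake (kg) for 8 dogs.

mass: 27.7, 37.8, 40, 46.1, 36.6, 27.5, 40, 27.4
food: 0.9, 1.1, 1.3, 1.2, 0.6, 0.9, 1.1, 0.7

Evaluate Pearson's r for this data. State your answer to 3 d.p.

n = 8, Σx = 283.1, Σy = 7.8, Σx² = 10367.91, Σy² = 8.02, Σxy = 283.72
nΣxy − ΣxΣy = 2269.76 − 2208.18 = 61.58
nΣx² − (Σx)² = 82943.28 − 80145.61 = 2797.67; nΣy² − (Σy)² = 64.16 − 60.84 = 3.32
r = 61.58 / √(2797.67 × 3.32) = 61.58 / 96.3756 ≈ 0.639

0.639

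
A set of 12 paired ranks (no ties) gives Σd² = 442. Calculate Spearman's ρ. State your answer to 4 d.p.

-0.5455

ρ = 1 − 6Σd² / [n(n²−1)] = 1 − 6×442 / (12×143)
  = 1 − 2652/1716 = 1 − 1.54545 ≈ -0.5455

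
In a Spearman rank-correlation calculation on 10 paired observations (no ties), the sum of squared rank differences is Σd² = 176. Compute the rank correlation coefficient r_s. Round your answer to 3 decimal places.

ρ = 1 − 6Σd² / [n(n²−1)] = 1 − 6×176 / (10×99)
  = 1 − 1056/990 = 1 − 1.0667 ≈ -0.067

-0.067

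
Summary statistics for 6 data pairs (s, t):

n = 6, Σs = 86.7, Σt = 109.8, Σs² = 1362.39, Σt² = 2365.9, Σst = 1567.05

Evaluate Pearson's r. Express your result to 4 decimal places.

r = (nΣst − ΣsΣt) / √[(nΣs² − (Σs)²)(nΣt² − (Σt)²)]
Numerator: 6×1567.05 − 86.7×109.8 = -117.36
Denominator: √[(8174.34 − 7516.89)(14195.4 − 12056.04)] = √[657.45 × 2139.36] = 1185.9689
r = -117.36 / 1185.9689 ≈ -0.0990

-0.0990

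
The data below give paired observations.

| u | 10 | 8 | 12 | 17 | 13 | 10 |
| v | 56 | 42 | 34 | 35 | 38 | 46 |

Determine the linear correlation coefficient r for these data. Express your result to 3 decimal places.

n = 6, Σu = 70, Σv = 251, Σu² = 866, Σv² = 10841, Σuv = 2853
nΣuv − ΣuΣv = 17118 − 17570 = -452
nΣu² − (Σu)² = 5196 − 4900 = 296; nΣv² − (Σv)² = 65046 − 63001 = 2045
r = -452 / √(296 × 2045) = -452 / 778.0231 ≈ -0.581

-0.581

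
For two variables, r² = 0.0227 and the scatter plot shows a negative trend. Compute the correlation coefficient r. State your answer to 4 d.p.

|r| = √0.0227 = 0.1507
The association is negative, so r = −0.1507.

-0.1507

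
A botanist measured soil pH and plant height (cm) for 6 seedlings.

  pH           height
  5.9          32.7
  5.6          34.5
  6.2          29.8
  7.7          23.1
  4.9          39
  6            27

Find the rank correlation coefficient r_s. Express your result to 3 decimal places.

Rank pH: 3, 2, 5, 6, 1, 4
Rank height: 4, 5, 3, 1, 6, 2
d = rank(pH) − rank(height): -1, -3, 2, 5, -5, 2; Σd² = 68
ρ = 1 − 6Σd² / [n(n²−1)] = 1 − 6×68 / (6×35) = 1 − 408/210 ≈ -0.943

-0.943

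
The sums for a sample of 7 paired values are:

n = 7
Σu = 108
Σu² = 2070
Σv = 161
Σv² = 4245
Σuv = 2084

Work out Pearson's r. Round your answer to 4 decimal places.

r = (nΣuv − ΣuΣv) / √[(nΣu² − (Σu)²)(nΣv² − (Σv)²)]
Numerator: 7×2084 − 108×161 = -2800
Denominator: √[(14490 − 11664)(29715 − 25921)] = √[2826 × 3794] = 3274.4227
r = -2800 / 3274.4227 ≈ -0.8551

-0.8551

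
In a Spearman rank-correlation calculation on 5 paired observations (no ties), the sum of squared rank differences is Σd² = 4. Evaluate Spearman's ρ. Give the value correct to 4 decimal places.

0.8000

ρ = 1 − 6Σd² / [n(n²−1)] = 1 − 6×4 / (5×24)
  = 1 − 24/120 = 1 − 0.20000 ≈ 0.8000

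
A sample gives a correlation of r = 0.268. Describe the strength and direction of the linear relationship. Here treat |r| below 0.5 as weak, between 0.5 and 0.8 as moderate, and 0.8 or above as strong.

weak positive

r = 0.268 > 0 so the relationship is positive.
|r| = 0.268, which falls in the weak range.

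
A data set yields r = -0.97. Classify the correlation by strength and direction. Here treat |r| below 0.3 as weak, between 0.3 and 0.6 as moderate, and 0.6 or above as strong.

r = -0.97 < 0 so the relationship is negative.
|r| = 0.97, which falls in the strong range.

strong negative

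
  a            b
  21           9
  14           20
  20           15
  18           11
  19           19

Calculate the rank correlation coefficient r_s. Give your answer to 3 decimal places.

Rank a: 5, 1, 4, 2, 3
Rank b: 1, 5, 3, 2, 4
d = rank(a) − rank(b): 4, -4, 1, 0, -1; Σd² = 34
ρ = 1 − 6Σd² / [n(n²−1)] = 1 − 6×34 / (5×24) = 1 − 204/120 ≈ -0.700

-0.700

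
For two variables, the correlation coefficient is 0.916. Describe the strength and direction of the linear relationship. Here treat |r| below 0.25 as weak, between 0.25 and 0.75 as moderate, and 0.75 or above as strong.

strong positive

r = 0.916 > 0 so the relationship is positive.
|r| = 0.916, which falls in the strong range.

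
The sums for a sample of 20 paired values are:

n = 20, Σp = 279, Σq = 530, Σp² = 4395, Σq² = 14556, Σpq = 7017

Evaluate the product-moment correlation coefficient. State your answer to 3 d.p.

-0.743

r = (nΣpq − ΣpΣq) / √[(nΣp² − (Σp)²)(nΣq² − (Σq)²)]
Numerator: 20×7017 − 279×530 = -7530
Denominator: √[(87900 − 77841)(291120 − 280900)] = √[10059 × 10220] = 10139.1804
r = -7530 / 10139.1804 ≈ -0.743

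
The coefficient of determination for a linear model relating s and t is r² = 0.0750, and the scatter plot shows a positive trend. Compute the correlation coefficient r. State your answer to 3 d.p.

0.274

|r| = √0.0750 = 0.274
The association is positive, so r = 0.274.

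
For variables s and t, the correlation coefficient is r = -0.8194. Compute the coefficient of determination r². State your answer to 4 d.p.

r² = (-0.8194)² = 0.6714

0.6714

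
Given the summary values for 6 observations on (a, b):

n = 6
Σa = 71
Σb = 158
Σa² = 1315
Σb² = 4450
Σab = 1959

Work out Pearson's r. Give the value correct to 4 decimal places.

0.2410

r = (nΣab − ΣaΣb) / √[(nΣa² − (Σa)²)(nΣb² − (Σb)²)]
Numerator: 6×1959 − 71×158 = 536
Denominator: √[(7890 − 5041)(26700 − 24964)] = √[2849 × 1736] = 2223.9299
r = 536 / 2223.9299 ≈ 0.2410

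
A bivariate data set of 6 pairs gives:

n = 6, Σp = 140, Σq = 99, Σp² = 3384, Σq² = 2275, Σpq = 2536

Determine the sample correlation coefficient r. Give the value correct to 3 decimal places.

0.824

r = (nΣpq − ΣpΣq) / √[(nΣp² − (Σp)²)(nΣq² − (Σq)²)]
Numerator: 6×2536 − 140×99 = 1356
Denominator: √[(20304 − 19600)(13650 − 9801)] = √[704 × 3849] = 1646.1154
r = 1356 / 1646.1154 ≈ 0.824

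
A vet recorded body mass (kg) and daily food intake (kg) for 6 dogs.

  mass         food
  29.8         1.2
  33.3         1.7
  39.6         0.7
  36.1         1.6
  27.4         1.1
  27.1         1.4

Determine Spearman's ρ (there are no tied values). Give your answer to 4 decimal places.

Rank mass: 3, 4, 6, 5, 2, 1
Rank food: 3, 6, 1, 5, 2, 4
d = rank(mass) − rank(food): 0, -2, 5, 0, 0, -3; Σd² = 38
ρ = 1 − 6Σd² / [n(n²−1)] = 1 − 6×38 / (6×35) = 1 − 228/210 ≈ -0.0857

-0.0857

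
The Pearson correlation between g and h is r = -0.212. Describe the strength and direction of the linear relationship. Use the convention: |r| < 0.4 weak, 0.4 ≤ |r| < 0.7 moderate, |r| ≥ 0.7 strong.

r = -0.212 < 0 so the relationship is negative.
|r| = 0.212, which falls in the weak range.

weak negative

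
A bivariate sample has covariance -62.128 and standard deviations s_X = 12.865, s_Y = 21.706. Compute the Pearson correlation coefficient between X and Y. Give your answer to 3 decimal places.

r = Cov(X,Y) / (s_X · s_Y) = -62.128 / (12.865 × 21.706)
  = -62.128 / 279.2477 ≈ -0.222

-0.222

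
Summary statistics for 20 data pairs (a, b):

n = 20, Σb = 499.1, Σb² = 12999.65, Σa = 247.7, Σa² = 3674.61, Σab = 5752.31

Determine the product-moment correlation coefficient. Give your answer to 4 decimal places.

-0.7463

r = (nΣab − ΣaΣb) / √[(nΣa² − (Σa)²)(nΣb² − (Σb)²)]
Numerator: 20×5752.31 − 247.7×499.1 = -8580.87
Denominator: √[(73492.2 − 61355.29)(259993 − 249100.81)] = √[12136.91 × 10892.19] = 11497.7185
r = -8580.87 / 11497.7185 ≈ -0.7463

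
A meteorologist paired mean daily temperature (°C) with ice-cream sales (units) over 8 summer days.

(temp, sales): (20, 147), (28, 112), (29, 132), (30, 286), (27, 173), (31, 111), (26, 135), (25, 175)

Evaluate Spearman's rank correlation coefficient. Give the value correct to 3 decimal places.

-0.357

Rank temp: 1, 5, 6, 7, 4, 8, 3, 2
Rank sales: 5, 2, 3, 8, 6, 1, 4, 7
d = rank(temp) − rank(sales): -4, 3, 3, -1, -2, 7, -1, -5; Σd² = 114
ρ = 1 − 6Σd² / [n(n²−1)] = 1 − 6×114 / (8×63) = 1 − 684/504 ≈ -0.357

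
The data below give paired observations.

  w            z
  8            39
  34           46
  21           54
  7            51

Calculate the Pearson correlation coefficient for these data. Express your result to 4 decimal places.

n = 4, Σw = 70, Σz = 190, Σw² = 1710, Σz² = 9154, Σwz = 3367
nΣwz − ΣwΣz = 13468 − 13300 = 168
nΣw² − (Σw)² = 6840 − 4900 = 1940; nΣz² − (Σz)² = 36616 − 36100 = 516
r = 168 / √(1940 × 516) = 168 / 1000.5199 ≈ 0.1679

0.1679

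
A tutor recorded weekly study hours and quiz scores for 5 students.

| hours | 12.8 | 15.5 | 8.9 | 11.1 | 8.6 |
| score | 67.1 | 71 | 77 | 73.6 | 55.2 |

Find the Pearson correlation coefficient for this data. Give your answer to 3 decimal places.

0.236

n = 5, Σx = 56.9, Σy = 343.9, Σx² = 680.47, Σy² = 23936.41, Σxy = 3936.36
nΣxy − ΣxΣy = 19681.8 − 19567.91 = 113.89
nΣx² − (Σx)² = 3402.35 − 3237.61 = 164.74; nΣy² − (Σy)² = 119682.05 − 118267.21 = 1414.84
r = 113.89 / √(164.74 × 1414.84) = 113.89 / 482.7844 ≈ 0.236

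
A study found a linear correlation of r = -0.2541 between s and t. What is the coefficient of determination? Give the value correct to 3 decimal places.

r² = (-0.2541)² = 0.065

0.065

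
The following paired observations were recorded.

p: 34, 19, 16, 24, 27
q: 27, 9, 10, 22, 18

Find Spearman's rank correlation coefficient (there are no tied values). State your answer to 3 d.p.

0.800

Rank p: 5, 2, 1, 3, 4
Rank q: 5, 1, 2, 4, 3
d = rank(p) − rank(q): 0, 1, -1, -1, 1; Σd² = 4
ρ = 1 − 6Σd² / [n(n²−1)] = 1 − 6×4 / (5×24) = 1 − 24/120 ≈ 0.800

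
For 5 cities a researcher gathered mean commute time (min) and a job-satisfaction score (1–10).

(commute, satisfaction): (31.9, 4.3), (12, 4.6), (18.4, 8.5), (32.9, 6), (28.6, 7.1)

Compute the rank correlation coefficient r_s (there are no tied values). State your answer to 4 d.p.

-0.2000

Rank commute: 4, 1, 2, 5, 3
Rank satisfaction: 1, 2, 5, 3, 4
d = rank(commute) − rank(satisfaction): 3, -1, -3, 2, -1; Σd² = 24
ρ = 1 − 6Σd² / [n(n²−1)] = 1 − 6×24 / (5×24) = 1 − 144/120 ≈ -0.2000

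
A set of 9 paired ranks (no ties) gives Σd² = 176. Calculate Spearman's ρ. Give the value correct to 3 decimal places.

-0.467

ρ = 1 − 6Σd² / [n(n²−1)] = 1 − 6×176 / (9×80)
  = 1 − 1056/720 = 1 − 1.4667 ≈ -0.467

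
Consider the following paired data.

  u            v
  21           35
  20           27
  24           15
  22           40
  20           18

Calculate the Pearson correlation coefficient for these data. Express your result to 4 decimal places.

n = 5, Σu = 107, Σv = 135, Σu² = 2301, Σv² = 4103, Σuv = 2875
nΣuv − ΣuΣv = 14375 − 14445 = -70
nΣu² − (Σu)² = 11505 − 11449 = 56; nΣv² − (Σv)² = 20515 − 18225 = 2290
r = -70 / √(56 × 2290) = -70 / 358.1061 ≈ -0.1955

-0.1955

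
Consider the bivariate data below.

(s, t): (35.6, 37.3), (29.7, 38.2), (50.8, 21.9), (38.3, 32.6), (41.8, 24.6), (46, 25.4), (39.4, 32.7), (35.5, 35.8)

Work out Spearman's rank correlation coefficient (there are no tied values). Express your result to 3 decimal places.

-0.929

Rank s: 3, 1, 8, 4, 6, 7, 5, 2
Rank t: 7, 8, 1, 4, 2, 3, 5, 6
d = rank(s) − rank(t): -4, -7, 7, 0, 4, 4, 0, -4; Σd² = 162
ρ = 1 − 6Σd² / [n(n²−1)] = 1 − 6×162 / (8×63) = 1 − 972/504 ≈ -0.929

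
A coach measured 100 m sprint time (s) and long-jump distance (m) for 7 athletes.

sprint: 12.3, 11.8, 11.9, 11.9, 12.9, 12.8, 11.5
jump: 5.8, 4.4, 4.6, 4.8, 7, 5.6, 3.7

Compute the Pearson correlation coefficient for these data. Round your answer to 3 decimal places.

n = 7, Σx = 85.1, Σy = 35.9, Σx² = 1036.25, Σy² = 191.25, Σxy = 439.65
nΣxy − ΣxΣy = 3077.55 − 3055.09 = 22.46
nΣx² − (Σx)² = 7253.75 − 7242.01 = 11.74; nΣy² − (Σy)² = 1338.75 − 1288.81 = 49.94
r = 22.46 / √(11.74 × 49.94) = 22.46 / 24.2135 ≈ 0.928

0.928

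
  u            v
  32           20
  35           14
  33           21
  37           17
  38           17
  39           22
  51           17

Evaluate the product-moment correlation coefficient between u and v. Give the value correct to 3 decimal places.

n = 7, Σu = 265, Σv = 128, Σu² = 10273, Σv² = 2388, Σuv = 4823
nΣuv − ΣuΣv = 33761 − 33920 = -159
nΣu² − (Σu)² = 71911 − 70225 = 1686; nΣv² − (Σv)² = 16716 − 16384 = 332
r = -159 / √(1686 × 332) = -159 / 748.1658 ≈ -0.213

-0.213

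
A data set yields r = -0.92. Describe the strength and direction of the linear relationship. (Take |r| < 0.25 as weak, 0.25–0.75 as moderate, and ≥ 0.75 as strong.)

r = -0.92 < 0 so the relationship is negative.
|r| = 0.92, which falls in the strong range.

strong negative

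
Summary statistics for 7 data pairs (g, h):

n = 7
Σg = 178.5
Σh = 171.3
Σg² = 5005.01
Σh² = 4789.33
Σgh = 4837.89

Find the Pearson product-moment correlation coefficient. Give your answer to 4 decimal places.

0.9027

r = (nΣgh − ΣgΣh) / √[(nΣg² − (Σg)²)(nΣh² − (Σh)²)]
Numerator: 7×4837.89 − 178.5×171.3 = 3288.18
Denominator: √[(35035.07 − 31862.25)(33525.31 − 29343.69)] = √[3172.82 × 4181.62] = 3642.4617
r = 3288.18 / 3642.4617 ≈ 0.9027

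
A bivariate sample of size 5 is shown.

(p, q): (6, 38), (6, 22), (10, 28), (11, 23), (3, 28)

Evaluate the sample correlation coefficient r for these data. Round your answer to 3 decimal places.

-0.287

n = 5, Σp = 36, Σq = 139, Σp² = 302, Σq² = 4025, Σpq = 977
nΣpq − ΣpΣq = 4885 − 5004 = -119
nΣp² − (Σp)² = 1510 − 1296 = 214; nΣq² − (Σq)² = 20125 − 19321 = 804
r = -119 / √(214 × 804) = -119 / 414.7963 ≈ -0.287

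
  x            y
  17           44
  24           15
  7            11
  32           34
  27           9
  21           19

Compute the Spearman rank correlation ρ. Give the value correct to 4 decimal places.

-0.0286

Rank x: 2, 4, 1, 6, 5, 3
Rank y: 6, 3, 2, 5, 1, 4
d = rank(x) − rank(y): -4, 1, -1, 1, 4, -1; Σd² = 36
ρ = 1 − 6Σd² / [n(n²−1)] = 1 − 6×36 / (6×35) = 1 − 216/210 ≈ -0.0286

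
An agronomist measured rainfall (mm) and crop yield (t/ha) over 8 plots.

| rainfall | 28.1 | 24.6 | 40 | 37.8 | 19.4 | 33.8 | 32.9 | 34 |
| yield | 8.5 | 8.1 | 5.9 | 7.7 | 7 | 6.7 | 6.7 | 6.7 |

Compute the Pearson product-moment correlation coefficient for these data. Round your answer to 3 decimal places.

-0.464

n = 8, Σx = 250.6, Σy = 57.3, Σx² = 8180.82, Σy² = 415.63, Σxy = 1775.66
nΣxy − ΣxΣy = 14205.28 − 14359.38 = -154.1
nΣx² − (Σx)² = 65446.56 − 62800.36 = 2646.2; nΣy² − (Σy)² = 3325.04 − 3283.29 = 41.75
r = -154.1 / √(2646.2 × 41.75) = -154.1 / 332.3836 ≈ -0.464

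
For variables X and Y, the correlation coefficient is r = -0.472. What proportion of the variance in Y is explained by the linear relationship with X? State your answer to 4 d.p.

r² = (-0.472)² = 0.2228

0.2228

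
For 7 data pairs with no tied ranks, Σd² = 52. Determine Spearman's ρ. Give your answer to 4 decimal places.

0.0714

ρ = 1 − 6Σd² / [n(n²−1)] = 1 − 6×52 / (7×48)
  = 1 − 312/336 = 1 − 0.92857 ≈ 0.0714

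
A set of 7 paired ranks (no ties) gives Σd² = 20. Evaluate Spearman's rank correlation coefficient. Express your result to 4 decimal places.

ρ = 1 − 6Σd² / [n(n²−1)] = 1 − 6×20 / (7×48)
  = 1 − 120/336 = 1 − 0.35714 ≈ 0.6429

0.6429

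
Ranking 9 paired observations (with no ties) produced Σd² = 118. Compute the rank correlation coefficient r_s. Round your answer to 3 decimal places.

ρ = 1 − 6Σd² / [n(n²−1)] = 1 − 6×118 / (9×80)
  = 1 − 708/720 = 1 − 0.9833 ≈ 0.017

0.017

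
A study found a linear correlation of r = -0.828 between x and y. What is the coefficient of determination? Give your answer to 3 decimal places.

0.686

r² = (-0.828)² = 0.686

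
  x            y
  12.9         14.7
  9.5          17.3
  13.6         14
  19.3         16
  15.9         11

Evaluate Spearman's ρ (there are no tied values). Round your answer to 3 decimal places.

Rank x: 2, 1, 3, 5, 4
Rank y: 3, 5, 2, 4, 1
d = rank(x) − rank(y): -1, -4, 1, 1, 3; Σd² = 28
ρ = 1 − 6Σd² / [n(n²−1)] = 1 − 6×28 / (5×24) = 1 − 168/120 ≈ -0.400

-0.400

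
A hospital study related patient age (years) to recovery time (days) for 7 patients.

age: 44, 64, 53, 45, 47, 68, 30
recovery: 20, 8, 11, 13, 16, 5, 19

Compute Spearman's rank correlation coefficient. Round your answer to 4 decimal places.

Rank age: 2, 6, 5, 3, 4, 7, 1
Rank recovery: 7, 2, 3, 4, 5, 1, 6
d = rank(age) − rank(recovery): -5, 4, 2, -1, -1, 6, -5; Σd² = 108
ρ = 1 − 6Σd² / [n(n²−1)] = 1 − 6×108 / (7×48) = 1 − 648/336 ≈ -0.9286

-0.9286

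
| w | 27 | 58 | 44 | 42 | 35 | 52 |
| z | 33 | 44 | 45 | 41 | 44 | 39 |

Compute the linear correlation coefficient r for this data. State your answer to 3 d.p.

0.533

n = 6, Σw = 258, Σz = 246, Σw² = 11722, Σz² = 10188, Σwz = 10713
nΣwz − ΣwΣz = 64278 − 63468 = 810
nΣw² − (Σw)² = 70332 − 66564 = 3768; nΣz² − (Σz)² = 61128 − 60516 = 612
r = 810 / √(3768 × 612) = 810 / 1518.5572 ≈ 0.533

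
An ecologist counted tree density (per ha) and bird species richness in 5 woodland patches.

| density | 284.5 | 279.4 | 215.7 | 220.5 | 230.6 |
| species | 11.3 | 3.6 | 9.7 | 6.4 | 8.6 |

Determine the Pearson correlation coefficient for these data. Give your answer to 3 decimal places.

-0.100

n = 5, Σx = 1230.7, Σy = 39.6, Σx² = 307327.71, Σy² = 349.66, Σxy = 9707.34
nΣxy − ΣxΣy = 48536.7 − 48735.72 = -199.02
nΣx² − (Σx)² = 1536638.55 − 1514622.49 = 22016.06; nΣy² − (Σy)² = 1748.3 − 1568.16 = 180.14
r = -199.02 / √(22016.06 × 180.14) = -199.02 / 1991.4751 ≈ -0.100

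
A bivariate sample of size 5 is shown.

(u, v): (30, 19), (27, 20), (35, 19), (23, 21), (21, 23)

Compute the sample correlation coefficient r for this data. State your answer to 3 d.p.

-0.893

n = 5, Σu = 136, Σv = 102, Σu² = 3824, Σv² = 2092, Σuv = 2741
nΣuv − ΣuΣv = 13705 − 13872 = -167
nΣu² − (Σu)² = 19120 − 18496 = 624; nΣv² − (Σv)² = 10460 − 10404 = 56
r = -167 / √(624 × 56) = -167 / 186.9331 ≈ -0.893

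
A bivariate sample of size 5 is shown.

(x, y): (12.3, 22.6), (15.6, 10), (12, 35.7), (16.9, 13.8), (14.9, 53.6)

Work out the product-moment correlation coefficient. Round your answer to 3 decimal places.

-0.342

n = 5, Σx = 71.7, Σy = 135.7, Σx² = 1046.27, Σy² = 4948.65, Σxy = 1894.24
nΣxy − ΣxΣy = 9471.2 − 9729.69 = -258.49
nΣx² − (Σx)² = 5231.35 − 5140.89 = 90.46; nΣy² − (Σy)² = 24743.25 − 18414.49 = 6328.76
r = -258.49 / √(90.46 × 6328.76) = -258.49 / 756.6371 ≈ -0.342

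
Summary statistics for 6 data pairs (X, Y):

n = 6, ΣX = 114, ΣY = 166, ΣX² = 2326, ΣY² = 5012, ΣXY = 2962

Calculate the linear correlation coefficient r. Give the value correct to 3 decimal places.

r = (nΣXY − ΣXΣY) / √[(nΣX² − (ΣX)²)(nΣY² − (ΣY)²)]
Numerator: 6×2962 − 114×166 = -1152
Denominator: √[(13956 − 12996)(30072 − 27556)] = √[960 × 2516] = 1554.1429
r = -1152 / 1554.1429 ≈ -0.741

-0.741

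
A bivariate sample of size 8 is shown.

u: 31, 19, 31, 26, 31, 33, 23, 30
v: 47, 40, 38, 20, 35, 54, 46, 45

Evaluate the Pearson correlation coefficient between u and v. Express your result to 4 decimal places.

n = 8, Σu = 224, Σv = 325, Σu² = 6438, Σv² = 13935, Σuv = 9190
nΣuv − ΣuΣv = 73520 − 72800 = 720
nΣu² − (Σu)² = 51504 − 50176 = 1328; nΣv² − (Σv)² = 111480 − 105625 = 5855
r = 720 / √(1328 × 5855) = 720 / 2788.4476 ≈ 0.2582

0.2582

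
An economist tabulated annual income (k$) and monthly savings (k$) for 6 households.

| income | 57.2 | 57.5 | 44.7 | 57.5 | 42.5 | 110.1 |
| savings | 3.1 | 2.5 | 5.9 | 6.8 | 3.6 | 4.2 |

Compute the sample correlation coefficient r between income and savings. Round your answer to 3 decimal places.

-0.078

n = 6, Σx = 369.5, Σy = 26.1, Σx² = 25810.69, Σy² = 127.51, Σxy = 1591.22
nΣxy − ΣxΣy = 9547.32 − 9643.95 = -96.63
nΣx² − (Σx)² = 154864.14 − 136530.25 = 18333.89; nΣy² − (Σy)² = 765.06 − 681.21 = 83.85
r = -96.63 / √(18333.89 × 83.85) = -96.63 / 1239.8777 ≈ -0.078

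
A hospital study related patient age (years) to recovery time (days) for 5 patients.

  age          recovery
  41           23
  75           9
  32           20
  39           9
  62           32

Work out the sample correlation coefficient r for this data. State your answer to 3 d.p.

n = 5, Σx = 249, Σy = 93, Σx² = 13695, Σy² = 2115, Σxy = 4593
nΣxy − ΣxΣy = 22965 − 23157 = -192
nΣx² − (Σx)² = 68475 − 62001 = 6474; nΣy² − (Σy)² = 10575 − 8649 = 1926
r = -192 / √(6474 × 1926) = -192 / 3531.1364 ≈ -0.054

-0.054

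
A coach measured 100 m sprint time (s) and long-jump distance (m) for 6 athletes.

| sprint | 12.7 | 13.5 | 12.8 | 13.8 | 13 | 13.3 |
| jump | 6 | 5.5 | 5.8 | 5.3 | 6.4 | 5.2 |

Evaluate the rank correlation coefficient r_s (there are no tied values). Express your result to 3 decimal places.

Rank sprint: 1, 5, 2, 6, 3, 4
Rank jump: 5, 3, 4, 2, 6, 1
d = rank(sprint) − rank(jump): -4, 2, -2, 4, -3, 3; Σd² = 58
ρ = 1 − 6Σd² / [n(n²−1)] = 1 − 6×58 / (6×35) = 1 − 348/210 ≈ -0.657

-0.657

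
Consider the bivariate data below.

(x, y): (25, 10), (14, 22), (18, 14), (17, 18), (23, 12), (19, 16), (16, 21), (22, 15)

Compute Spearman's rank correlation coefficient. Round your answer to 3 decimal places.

Rank x: 8, 1, 4, 3, 7, 5, 2, 6
Rank y: 1, 8, 3, 6, 2, 5, 7, 4
d = rank(x) − rank(y): 7, -7, 1, -3, 5, 0, -5, 2; Σd² = 162
ρ = 1 − 6Σd² / [n(n²−1)] = 1 − 6×162 / (8×63) = 1 − 972/504 ≈ -0.929

-0.929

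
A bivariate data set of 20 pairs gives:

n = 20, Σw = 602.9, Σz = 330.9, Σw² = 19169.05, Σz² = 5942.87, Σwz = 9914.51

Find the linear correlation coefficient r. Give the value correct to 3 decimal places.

r = (nΣwz − ΣwΣz) / √[(nΣw² − (Σw)²)(nΣz² − (Σz)²)]
Numerator: 20×9914.51 − 602.9×330.9 = -1209.41
Denominator: √[(383381 − 363488.41)(118857.4 − 109494.81)] = √[19892.59 × 9362.59] = 13647.2035
r = -1209.41 / 13647.2035 ≈ -0.089

-0.089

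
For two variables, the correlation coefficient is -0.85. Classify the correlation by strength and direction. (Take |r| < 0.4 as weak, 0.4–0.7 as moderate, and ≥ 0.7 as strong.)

strong negative

r = -0.85 < 0 so the relationship is negative.
|r| = 0.85, which falls in the strong range.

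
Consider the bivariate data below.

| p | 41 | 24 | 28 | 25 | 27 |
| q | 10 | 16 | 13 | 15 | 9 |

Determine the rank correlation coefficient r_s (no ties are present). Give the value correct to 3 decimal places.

Rank p: 5, 1, 4, 2, 3
Rank q: 2, 5, 3, 4, 1
d = rank(p) − rank(q): 3, -4, 1, -2, 2; Σd² = 34
ρ = 1 − 6Σd² / [n(n²−1)] = 1 − 6×34 / (5×24) = 1 − 204/120 ≈ -0.700

-0.700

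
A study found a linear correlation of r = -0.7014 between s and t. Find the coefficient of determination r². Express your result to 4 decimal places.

0.4920

r² = (-0.7014)² = 0.4920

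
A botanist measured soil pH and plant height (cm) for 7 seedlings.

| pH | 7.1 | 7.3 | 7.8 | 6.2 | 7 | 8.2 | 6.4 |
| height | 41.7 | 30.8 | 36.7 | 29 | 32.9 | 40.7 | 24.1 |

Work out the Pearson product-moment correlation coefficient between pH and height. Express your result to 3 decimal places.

0.742

n = 7, Σx = 50, Σy = 235.9, Σx² = 360.18, Σy² = 8195.13, Σxy = 1705.25
nΣxy − ΣxΣy = 11936.75 − 11795 = 141.75
nΣx² − (Σx)² = 2521.26 − 2500 = 21.26; nΣy² − (Σy)² = 57365.91 − 55648.81 = 1717.1
r = 141.75 / √(21.26 × 1717.1) = 141.75 / 191.0642 ≈ 0.742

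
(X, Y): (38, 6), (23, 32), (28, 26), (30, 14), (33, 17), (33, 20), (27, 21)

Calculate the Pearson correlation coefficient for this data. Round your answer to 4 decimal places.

-0.8920

n = 7, ΣX = 212, ΣY = 136, ΣX² = 6564, ΣY² = 3062, ΣXY = 3900
nΣXY − ΣXΣY = 27300 − 28832 = -1532
nΣX² − (ΣX)² = 45948 − 44944 = 1004; nΣY² − (ΣY)² = 21434 − 18496 = 2938
r = -1532 / √(1004 × 2938) = -1532 / 1717.4842 ≈ -0.8920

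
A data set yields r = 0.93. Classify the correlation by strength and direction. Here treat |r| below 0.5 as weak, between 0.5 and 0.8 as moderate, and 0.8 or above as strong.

r = 0.93 > 0 so the relationship is positive.
|r| = 0.93, which falls in the strong range.

strong positive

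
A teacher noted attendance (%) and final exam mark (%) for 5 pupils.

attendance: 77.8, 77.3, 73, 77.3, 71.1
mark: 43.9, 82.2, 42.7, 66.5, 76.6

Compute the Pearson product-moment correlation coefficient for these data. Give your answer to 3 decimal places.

n = 5, Σx = 376.5, Σy = 311.9, Σx² = 28387.63, Σy² = 20797.15, Σxy = 23473.29
nΣxy − ΣxΣy = 117366.45 − 117430.35 = -63.9
nΣx² − (Σx)² = 141938.15 − 141752.25 = 185.9; nΣy² − (Σy)² = 103985.75 − 97281.61 = 6704.14
r = -63.9 / √(185.9 × 6704.14) = -63.9 / 1116.3779 ≈ -0.057

-0.057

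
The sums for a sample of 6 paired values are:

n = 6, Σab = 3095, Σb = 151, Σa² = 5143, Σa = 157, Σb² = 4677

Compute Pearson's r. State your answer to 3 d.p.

-0.899

r = (nΣab − ΣaΣb) / √[(nΣa² − (Σa)²)(nΣb² − (Σb)²)]
Numerator: 6×3095 − 157×151 = -5137
Denominator: √[(30858 − 24649)(28062 − 22801)] = √[6209 × 5261] = 5715.3783
r = -5137 / 5715.3783 ≈ -0.899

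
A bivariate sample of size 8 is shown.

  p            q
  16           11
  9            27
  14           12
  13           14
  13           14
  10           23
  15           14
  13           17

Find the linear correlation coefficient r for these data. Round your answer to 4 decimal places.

-0.9419

n = 8, Σp = 103, Σq = 132, Σp² = 1365, Σq² = 2400, Σpq = 1612
nΣpq − ΣpΣq = 12896 − 13596 = -700
nΣp² − (Σp)² = 10920 − 10609 = 311; nΣq² − (Σq)² = 19200 − 17424 = 1776
r = -700 / √(311 × 1776) = -700 / 743.1931 ≈ -0.9419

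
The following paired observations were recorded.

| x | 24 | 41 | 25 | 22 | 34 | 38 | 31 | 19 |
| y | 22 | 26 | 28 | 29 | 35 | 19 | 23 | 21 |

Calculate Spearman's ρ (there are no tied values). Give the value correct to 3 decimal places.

Rank x: 3, 8, 4, 2, 6, 7, 5, 1
Rank y: 3, 5, 6, 7, 8, 1, 4, 2
d = rank(x) − rank(y): 0, 3, -2, -5, -2, 6, 1, -1; Σd² = 80
ρ = 1 − 6Σd² / [n(n²−1)] = 1 − 6×80 / (8×63) = 1 − 480/504 ≈ 0.048

0.048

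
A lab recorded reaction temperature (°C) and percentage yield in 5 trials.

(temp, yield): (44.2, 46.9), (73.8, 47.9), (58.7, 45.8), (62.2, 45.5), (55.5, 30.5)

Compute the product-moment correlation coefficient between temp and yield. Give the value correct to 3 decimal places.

0.212

n = 5, Σx = 294.4, Σy = 216.6, Σx² = 17794.86, Σy² = 9592.16, Σxy = 12819.31
nΣxy − ΣxΣy = 64096.55 − 63767.04 = 329.51
nΣx² − (Σx)² = 88974.3 − 86671.36 = 2302.94; nΣy² − (Σy)² = 47960.8 − 46915.56 = 1045.24
r = 329.51 / √(2302.94 × 1045.24) = 329.51 / 1551.4912 ≈ 0.212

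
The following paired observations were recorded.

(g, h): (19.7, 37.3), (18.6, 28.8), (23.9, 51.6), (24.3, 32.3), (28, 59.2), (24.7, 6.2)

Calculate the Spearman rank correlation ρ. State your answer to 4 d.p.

0.2571

Rank g: 2, 1, 3, 4, 6, 5
Rank h: 4, 2, 5, 3, 6, 1
d = rank(g) − rank(h): -2, -1, -2, 1, 0, 4; Σd² = 26
ρ = 1 − 6Σd² / [n(n²−1)] = 1 − 6×26 / (6×35) = 1 − 156/210 ≈ 0.2571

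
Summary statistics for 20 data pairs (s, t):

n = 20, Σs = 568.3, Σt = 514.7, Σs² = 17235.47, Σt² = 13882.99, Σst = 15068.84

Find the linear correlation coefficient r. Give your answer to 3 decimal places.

0.533

r = (nΣst − ΣsΣt) / √[(nΣs² − (Σs)²)(nΣt² − (Σt)²)]
Numerator: 20×15068.84 − 568.3×514.7 = 8872.79
Denominator: √[(344709.4 − 322964.89)(277659.8 − 264916.09)] = √[21744.51 × 12743.71] = 16646.4930
r = 8872.79 / 16646.4930 ≈ 0.533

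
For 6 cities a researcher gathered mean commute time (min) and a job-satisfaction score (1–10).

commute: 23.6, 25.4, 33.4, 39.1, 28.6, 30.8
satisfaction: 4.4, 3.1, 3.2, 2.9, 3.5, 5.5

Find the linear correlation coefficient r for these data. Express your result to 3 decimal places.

n = 6, Σx = 180.9, Σy = 22.6, Σx² = 5613.09, Σy² = 90.12, Σxy = 672.35
nΣxy − ΣxΣy = 4034.1 − 4088.34 = -54.24
nΣx² − (Σx)² = 33678.54 − 32724.81 = 953.73; nΣy² − (Σy)² = 540.72 − 510.76 = 29.96
r = -54.24 / √(953.73 × 29.96) = -54.24 / 169.0377 ≈ -0.321

-0.321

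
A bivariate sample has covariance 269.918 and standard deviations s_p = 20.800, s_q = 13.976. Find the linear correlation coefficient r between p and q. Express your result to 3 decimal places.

0.929

r = Cov(p,q) / (s_p · s_q) = 269.918 / (20.800 × 13.976)
  = 269.918 / 290.7008 ≈ 0.929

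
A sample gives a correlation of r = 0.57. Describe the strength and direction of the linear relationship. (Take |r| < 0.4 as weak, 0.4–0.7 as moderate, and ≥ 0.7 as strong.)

moderate positive

r = 0.57 > 0 so the relationship is positive.
|r| = 0.57, which falls in the moderate range.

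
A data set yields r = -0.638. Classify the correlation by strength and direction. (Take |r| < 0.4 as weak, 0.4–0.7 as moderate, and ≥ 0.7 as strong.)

r = -0.638 < 0 so the relationship is negative.
|r| = 0.638, which falls in the moderate range.

moderate negative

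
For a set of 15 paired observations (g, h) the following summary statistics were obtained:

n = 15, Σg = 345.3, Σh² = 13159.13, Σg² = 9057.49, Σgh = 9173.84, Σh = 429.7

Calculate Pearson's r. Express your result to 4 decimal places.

r = (nΣgh − ΣgΣh) / √[(nΣg² − (Σg)²)(nΣh² − (Σh)²)]
Numerator: 15×9173.84 − 345.3×429.7 = -10767.81
Denominator: √[(135862.35 − 119232.09)(197386.95 − 184642.09)] = √[16630.26 × 12744.86] = 14558.5142
r = -10767.81 / 14558.5142 ≈ -0.7396

-0.7396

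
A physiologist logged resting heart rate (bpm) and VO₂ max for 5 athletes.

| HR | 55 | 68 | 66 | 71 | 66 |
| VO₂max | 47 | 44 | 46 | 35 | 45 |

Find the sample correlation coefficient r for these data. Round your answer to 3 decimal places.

n = 5, Σx = 326, Σy = 217, Σx² = 21402, Σy² = 9511, Σxy = 14068
nΣxy − ΣxΣy = 70340 − 70742 = -402
nΣx² − (Σx)² = 107010 − 106276 = 734; nΣy² − (Σy)² = 47555 − 47089 = 466
r = -402 / √(734 × 466) = -402 / 584.8453 ≈ -0.687

-0.687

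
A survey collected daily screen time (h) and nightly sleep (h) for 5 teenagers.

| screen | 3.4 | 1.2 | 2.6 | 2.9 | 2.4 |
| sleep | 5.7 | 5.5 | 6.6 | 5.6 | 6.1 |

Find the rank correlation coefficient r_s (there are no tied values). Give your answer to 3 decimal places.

0.200

Rank screen: 5, 1, 3, 4, 2
Rank sleep: 3, 1, 5, 2, 4
d = rank(screen) − rank(sleep): 2, 0, -2, 2, -2; Σd² = 16
ρ = 1 − 6Σd² / [n(n²−1)] = 1 − 6×16 / (5×24) = 1 − 96/120 ≈ 0.200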